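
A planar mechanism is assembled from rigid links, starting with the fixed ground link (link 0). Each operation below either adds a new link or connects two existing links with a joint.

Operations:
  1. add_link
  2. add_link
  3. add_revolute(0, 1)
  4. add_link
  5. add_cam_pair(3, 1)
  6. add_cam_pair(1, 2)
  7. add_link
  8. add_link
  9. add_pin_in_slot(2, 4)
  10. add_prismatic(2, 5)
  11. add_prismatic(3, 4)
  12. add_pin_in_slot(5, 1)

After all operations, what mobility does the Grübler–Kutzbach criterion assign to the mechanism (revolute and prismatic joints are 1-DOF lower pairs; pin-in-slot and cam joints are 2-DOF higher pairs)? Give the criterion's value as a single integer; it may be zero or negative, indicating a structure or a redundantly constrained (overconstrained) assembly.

M = 5

ground; <1,0,0>
#1 <2,0,0>
#2 <3,0,0>
R:0↔1 J1 <3,1,0>
#3 <4,1,0>
C:3↔1 J2 <4,1,1>
C:1↔2 J2 <4,1,2>
#4 <5,1,2>
#5 <6,1,2>
PS:2↔4 J2 <6,1,3>
P:2↔5 J1 <6,2,3>
P:3↔4 J1 <6,3,3>
PS:5↔1 J2 <6,3,4>
3×5 − 2×3 − 1×4 = 5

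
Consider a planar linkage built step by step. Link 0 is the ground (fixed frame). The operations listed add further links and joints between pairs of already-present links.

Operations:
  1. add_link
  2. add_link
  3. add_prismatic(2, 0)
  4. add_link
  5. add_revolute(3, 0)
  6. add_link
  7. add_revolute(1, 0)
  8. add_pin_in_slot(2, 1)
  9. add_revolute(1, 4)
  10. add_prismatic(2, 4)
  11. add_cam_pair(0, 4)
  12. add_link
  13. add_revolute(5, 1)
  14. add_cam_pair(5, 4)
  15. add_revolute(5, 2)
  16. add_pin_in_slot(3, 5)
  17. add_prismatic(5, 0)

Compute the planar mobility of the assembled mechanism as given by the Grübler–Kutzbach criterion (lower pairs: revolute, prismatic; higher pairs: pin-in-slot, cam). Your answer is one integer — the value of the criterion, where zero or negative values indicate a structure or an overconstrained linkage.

M = -5

ground; <1,0,0>
#1 <2,0,0>
#2 <3,0,0>
P:2↔0 J1 <3,1,0>
#3 <4,1,0>
R:3↔0 J1 <4,2,0>
#4 <5,2,0>
R:1↔0 J1 <5,3,0>
PS:2↔1 J2 <5,3,1>
R:1↔4 J1 <5,4,1>
P:2↔4 J1 <5,5,1>
C:0↔4 J2 <5,5,2>
#5 <6,5,2>
R:5↔1 J1 <6,6,2>
C:5↔4 J2 <6,6,3>
R:5↔2 J1 <6,7,3>
PS:3↔5 J2 <6,7,4>
P:5↔0 J1 <6,8,4>
3×5 − 2×8 − 1×4 = -5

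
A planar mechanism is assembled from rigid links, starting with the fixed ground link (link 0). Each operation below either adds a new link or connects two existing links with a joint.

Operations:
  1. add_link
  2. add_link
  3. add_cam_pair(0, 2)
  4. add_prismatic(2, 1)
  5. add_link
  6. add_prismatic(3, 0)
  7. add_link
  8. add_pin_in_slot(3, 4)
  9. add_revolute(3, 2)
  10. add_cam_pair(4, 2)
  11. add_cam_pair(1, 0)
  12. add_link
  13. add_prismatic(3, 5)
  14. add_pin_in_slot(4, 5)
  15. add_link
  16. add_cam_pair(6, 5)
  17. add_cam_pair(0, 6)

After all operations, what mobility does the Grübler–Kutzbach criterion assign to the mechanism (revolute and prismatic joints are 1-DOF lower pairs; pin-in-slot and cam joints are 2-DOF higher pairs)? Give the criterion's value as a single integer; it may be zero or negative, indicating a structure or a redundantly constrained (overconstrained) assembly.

link 0 = ground. State L|J1|J2 = 1|0|0
+link1  2|0|0
+link2  3|0|0
C(0,2) f=2→J2  3|0|1
P(2,1) f=1→J1  3|1|1
+link3  4|1|1
P(3,0) f=1→J1  4|2|1
+link4  5|2|1
PS(3,4) f=2→J2  5|2|2
R(3,2) f=1→J1  5|3|2
C(4,2) f=2→J2  5|3|3
C(1,0) f=2→J2  5|3|4
+link5  6|3|4
P(3,5) f=1→J1  6|4|4
PS(4,5) f=2→J2  6|4|5
+link6  7|4|5
C(6,5) f=2→J2  7|4|6
C(0,6) f=2→J2  7|4|7
M = 3(7−1)−2·4−7 = 18−8−7 = 3

M = 3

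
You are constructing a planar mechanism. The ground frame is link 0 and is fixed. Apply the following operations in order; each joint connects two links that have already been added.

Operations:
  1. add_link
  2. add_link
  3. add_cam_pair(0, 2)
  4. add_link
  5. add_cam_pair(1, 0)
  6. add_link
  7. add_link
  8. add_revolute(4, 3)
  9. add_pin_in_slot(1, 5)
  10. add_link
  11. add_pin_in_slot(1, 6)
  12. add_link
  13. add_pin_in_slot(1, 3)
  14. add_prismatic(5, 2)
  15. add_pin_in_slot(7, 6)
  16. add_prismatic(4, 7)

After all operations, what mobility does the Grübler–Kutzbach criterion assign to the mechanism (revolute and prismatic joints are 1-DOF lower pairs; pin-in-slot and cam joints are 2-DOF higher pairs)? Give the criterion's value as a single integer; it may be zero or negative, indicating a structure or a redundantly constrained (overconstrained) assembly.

ground; <1,0,0>
#1 <2,0,0>
#2 <3,0,0>
C:0↔2 J2 <3,0,1>
#3 <4,0,1>
C:1↔0 J2 <4,0,2>
#4 <5,0,2>
#5 <6,0,2>
R:4↔3 J1 <6,1,2>
PS:1↔5 J2 <6,1,3>
#6 <7,1,3>
PS:1↔6 J2 <7,1,4>
#7 <8,1,4>
PS:1↔3 J2 <8,1,5>
P:5↔2 J1 <8,2,5>
PS:7↔6 J2 <8,2,6>
P:4↔7 J1 <8,3,6>
3×7 − 2×3 − 1×6 = 9

M = 9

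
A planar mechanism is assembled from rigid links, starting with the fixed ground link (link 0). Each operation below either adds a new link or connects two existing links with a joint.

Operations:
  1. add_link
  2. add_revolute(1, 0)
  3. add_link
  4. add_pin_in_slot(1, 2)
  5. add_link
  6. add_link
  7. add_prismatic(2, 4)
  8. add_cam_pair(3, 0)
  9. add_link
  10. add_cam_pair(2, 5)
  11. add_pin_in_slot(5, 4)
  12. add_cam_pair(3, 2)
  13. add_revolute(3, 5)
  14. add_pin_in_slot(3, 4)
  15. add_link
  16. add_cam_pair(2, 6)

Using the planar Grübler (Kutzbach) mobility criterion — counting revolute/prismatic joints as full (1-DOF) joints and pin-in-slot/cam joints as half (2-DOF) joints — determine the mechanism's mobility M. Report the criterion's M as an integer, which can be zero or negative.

M = 5

L=1 J1=0 J2=0
add link → L=2 J1=0 J2=0
R@1,0 dof=1 J1 → L=2 J1=1 J2=0
add link → L=3 J1=1 J2=0
PS@1,2 dof=2 J2 → L=3 J1=1 J2=1
add link → L=4 J1=1 J2=1
add link → L=5 J1=1 J2=1
P@2,4 dof=1 J1 → L=5 J1=2 J2=1
C@3,0 dof=2 J2 → L=5 J1=2 J2=2
add link → L=6 J1=2 J2=2
C@2,5 dof=2 J2 → L=6 J1=2 J2=3
PS@5,4 dof=2 J2 → L=6 J1=2 J2=4
C@3,2 dof=2 J2 → L=6 J1=2 J2=5
R@3,5 dof=1 J1 → L=6 J1=3 J2=5
PS@3,4 dof=2 J2 → L=6 J1=3 J2=6
add link → L=7 J1=3 J2=6
C@2,6 dof=2 J2 → L=7 J1=3 J2=7
M=3(L−1)−2J1−J2=3·6−2·3−7=5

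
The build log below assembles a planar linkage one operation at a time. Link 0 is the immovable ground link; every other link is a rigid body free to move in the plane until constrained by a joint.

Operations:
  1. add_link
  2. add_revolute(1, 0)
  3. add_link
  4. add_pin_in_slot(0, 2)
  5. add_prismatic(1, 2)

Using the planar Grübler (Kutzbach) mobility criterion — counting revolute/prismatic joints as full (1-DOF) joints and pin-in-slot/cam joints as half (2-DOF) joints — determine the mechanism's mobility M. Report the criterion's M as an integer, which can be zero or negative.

(L,J1,J2)=(1,0,0); link0 fixed
link1: (2,0,0)
R 1-0 [J1]: (2,1,0)
link2: (3,1,0)
PS 0-2 [J2]: (3,1,1)
P 1-2 [J1]: (3,2,1)
Grübler: 3·2 − 2·2 − 1 = 1

M = 1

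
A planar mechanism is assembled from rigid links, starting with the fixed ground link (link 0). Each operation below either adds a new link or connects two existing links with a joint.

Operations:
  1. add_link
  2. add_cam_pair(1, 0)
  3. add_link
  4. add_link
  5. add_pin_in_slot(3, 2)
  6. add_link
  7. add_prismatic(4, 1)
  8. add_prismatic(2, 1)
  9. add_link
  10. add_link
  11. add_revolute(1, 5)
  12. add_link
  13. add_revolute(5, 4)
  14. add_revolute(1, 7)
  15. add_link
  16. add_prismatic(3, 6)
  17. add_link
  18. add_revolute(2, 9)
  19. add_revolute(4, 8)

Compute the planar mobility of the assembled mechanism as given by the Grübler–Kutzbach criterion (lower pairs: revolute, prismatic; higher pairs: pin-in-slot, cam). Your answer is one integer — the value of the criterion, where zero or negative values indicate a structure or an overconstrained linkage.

ground; <1,0,0>
#1 <2,0,0>
C:1↔0 J2 <2,0,1>
#2 <3,0,1>
#3 <4,0,1>
PS:3↔2 J2 <4,0,2>
#4 <5,0,2>
P:4↔1 J1 <5,1,2>
P:2↔1 J1 <5,2,2>
#5 <6,2,2>
#6 <7,2,2>
R:1↔5 J1 <7,3,2>
#7 <8,3,2>
R:5↔4 J1 <8,4,2>
R:1↔7 J1 <8,5,2>
#8 <9,5,2>
P:3↔6 J1 <9,6,2>
#9 <10,6,2>
R:2↔9 J1 <10,7,2>
R:4↔8 J1 <10,8,2>
3×9 − 2×8 − 1×2 = 9

M = 9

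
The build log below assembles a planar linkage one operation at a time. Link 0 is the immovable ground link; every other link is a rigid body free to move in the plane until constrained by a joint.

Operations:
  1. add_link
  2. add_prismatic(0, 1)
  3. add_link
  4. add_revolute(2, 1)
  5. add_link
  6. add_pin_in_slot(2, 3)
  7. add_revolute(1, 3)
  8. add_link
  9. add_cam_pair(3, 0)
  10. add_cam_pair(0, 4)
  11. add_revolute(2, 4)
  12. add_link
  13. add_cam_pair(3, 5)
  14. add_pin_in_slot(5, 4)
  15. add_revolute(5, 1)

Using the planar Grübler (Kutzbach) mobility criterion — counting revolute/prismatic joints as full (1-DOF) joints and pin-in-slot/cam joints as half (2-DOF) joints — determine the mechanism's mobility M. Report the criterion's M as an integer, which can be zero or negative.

L=1 J1=0 J2=0
add link → L=2 J1=0 J2=0
P@0,1 dof=1 J1 → L=2 J1=1 J2=0
add link → L=3 J1=1 J2=0
R@2,1 dof=1 J1 → L=3 J1=2 J2=0
add link → L=4 J1=2 J2=0
PS@2,3 dof=2 J2 → L=4 J1=2 J2=1
R@1,3 dof=1 J1 → L=4 J1=3 J2=1
add link → L=5 J1=3 J2=1
C@3,0 dof=2 J2 → L=5 J1=3 J2=2
C@0,4 dof=2 J2 → L=5 J1=3 J2=3
R@2,4 dof=1 J1 → L=5 J1=4 J2=3
add link → L=6 J1=4 J2=3
C@3,5 dof=2 J2 → L=6 J1=4 J2=4
PS@5,4 dof=2 J2 → L=6 J1=4 J2=5
R@5,1 dof=1 J1 → L=6 J1=5 J2=5
M=3(L−1)−2J1−J2=3·5−2·5−5=0

M = 0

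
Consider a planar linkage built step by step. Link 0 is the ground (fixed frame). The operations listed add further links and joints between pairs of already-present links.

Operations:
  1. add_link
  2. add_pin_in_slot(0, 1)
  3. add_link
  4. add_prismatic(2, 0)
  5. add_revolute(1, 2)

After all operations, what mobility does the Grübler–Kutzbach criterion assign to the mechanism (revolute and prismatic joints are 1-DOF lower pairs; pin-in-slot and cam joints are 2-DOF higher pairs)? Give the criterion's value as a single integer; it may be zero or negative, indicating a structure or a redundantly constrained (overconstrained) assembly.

(L,J1,J2)=(1,0,0); link0 fixed
link1: (2,0,0)
PS 0-1 [J2]: (2,0,1)
link2: (3,0,1)
P 2-0 [J1]: (3,1,1)
R 1-2 [J1]: (3,2,1)
Grübler: 3·2 − 2·2 − 1 = 1

M = 1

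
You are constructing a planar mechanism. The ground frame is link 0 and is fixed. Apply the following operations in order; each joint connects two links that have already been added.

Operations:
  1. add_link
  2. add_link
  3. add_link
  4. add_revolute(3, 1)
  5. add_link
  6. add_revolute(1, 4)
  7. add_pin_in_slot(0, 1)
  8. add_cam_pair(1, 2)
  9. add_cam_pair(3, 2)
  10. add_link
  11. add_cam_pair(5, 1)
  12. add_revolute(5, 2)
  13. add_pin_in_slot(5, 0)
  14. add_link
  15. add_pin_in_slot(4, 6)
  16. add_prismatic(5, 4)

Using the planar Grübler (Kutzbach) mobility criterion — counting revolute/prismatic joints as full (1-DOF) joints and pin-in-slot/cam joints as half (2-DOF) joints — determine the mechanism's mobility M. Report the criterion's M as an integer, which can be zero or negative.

M = 4

L=1 J1=0 J2=0
add link → L=2 J1=0 J2=0
add link → L=3 J1=0 J2=0
add link → L=4 J1=0 J2=0
R@3,1 dof=1 J1 → L=4 J1=1 J2=0
add link → L=5 J1=1 J2=0
R@1,4 dof=1 J1 → L=5 J1=2 J2=0
PS@0,1 dof=2 J2 → L=5 J1=2 J2=1
C@1,2 dof=2 J2 → L=5 J1=2 J2=2
C@3,2 dof=2 J2 → L=5 J1=2 J2=3
add link → L=6 J1=2 J2=3
C@5,1 dof=2 J2 → L=6 J1=2 J2=4
R@5,2 dof=1 J1 → L=6 J1=3 J2=4
PS@5,0 dof=2 J2 → L=6 J1=3 J2=5
add link → L=7 J1=3 J2=5
PS@4,6 dof=2 J2 → L=7 J1=3 J2=6
P@5,4 dof=1 J1 → L=7 J1=4 J2=6
M=3(L−1)−2J1−J2=3·6−2·4−6=4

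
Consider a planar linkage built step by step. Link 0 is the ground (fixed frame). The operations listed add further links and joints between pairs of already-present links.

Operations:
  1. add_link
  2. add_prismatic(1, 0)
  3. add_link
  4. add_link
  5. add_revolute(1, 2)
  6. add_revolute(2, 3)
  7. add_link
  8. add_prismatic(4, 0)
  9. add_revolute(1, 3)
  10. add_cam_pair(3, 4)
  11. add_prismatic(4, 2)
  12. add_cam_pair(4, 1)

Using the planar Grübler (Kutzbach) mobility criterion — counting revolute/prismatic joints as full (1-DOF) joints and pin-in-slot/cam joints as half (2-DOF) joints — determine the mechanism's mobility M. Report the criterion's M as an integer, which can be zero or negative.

(L,J1,J2)=(1,0,0); link0 fixed
link1: (2,0,0)
P 1-0 [J1]: (2,1,0)
link2: (3,1,0)
link3: (4,1,0)
R 1-2 [J1]: (4,2,0)
R 2-3 [J1]: (4,3,0)
link4: (5,3,0)
P 4-0 [J1]: (5,4,0)
R 1-3 [J1]: (5,5,0)
C 3-4 [J2]: (5,5,1)
P 4-2 [J1]: (5,6,1)
C 4-1 [J2]: (5,6,2)
Grübler: 3·4 − 2·6 − 2 = -2

M = -2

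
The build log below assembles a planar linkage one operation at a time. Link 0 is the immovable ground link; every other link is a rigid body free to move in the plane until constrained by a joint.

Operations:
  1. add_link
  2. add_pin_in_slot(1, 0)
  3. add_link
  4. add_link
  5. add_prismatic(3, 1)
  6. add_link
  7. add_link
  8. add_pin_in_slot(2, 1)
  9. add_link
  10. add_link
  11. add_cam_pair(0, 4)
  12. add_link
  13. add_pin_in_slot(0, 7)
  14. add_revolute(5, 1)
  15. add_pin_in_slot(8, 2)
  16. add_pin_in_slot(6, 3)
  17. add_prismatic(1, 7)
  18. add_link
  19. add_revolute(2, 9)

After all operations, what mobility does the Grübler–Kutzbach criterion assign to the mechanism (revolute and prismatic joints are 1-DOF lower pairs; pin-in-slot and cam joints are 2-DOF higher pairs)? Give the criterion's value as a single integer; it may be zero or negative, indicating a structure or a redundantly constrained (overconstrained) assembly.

L=1 J1=0 J2=0
add link → L=2 J1=0 J2=0
PS@1,0 dof=2 J2 → L=2 J1=0 J2=1
add link → L=3 J1=0 J2=1
add link → L=4 J1=0 J2=1
P@3,1 dof=1 J1 → L=4 J1=1 J2=1
add link → L=5 J1=1 J2=1
add link → L=6 J1=1 J2=1
PS@2,1 dof=2 J2 → L=6 J1=1 J2=2
add link → L=7 J1=1 J2=2
add link → L=8 J1=1 J2=2
C@0,4 dof=2 J2 → L=8 J1=1 J2=3
add link → L=9 J1=1 J2=3
PS@0,7 dof=2 J2 → L=9 J1=1 J2=4
R@5,1 dof=1 J1 → L=9 J1=2 J2=4
PS@8,2 dof=2 J2 → L=9 J1=2 J2=5
PS@6,3 dof=2 J2 → L=9 J1=2 J2=6
P@1,7 dof=1 J1 → L=9 J1=3 J2=6
add link → L=10 J1=3 J2=6
R@2,9 dof=1 J1 → L=10 J1=4 J2=6
M=3(L−1)−2J1−J2=3·9−2·4−6=13

M = 13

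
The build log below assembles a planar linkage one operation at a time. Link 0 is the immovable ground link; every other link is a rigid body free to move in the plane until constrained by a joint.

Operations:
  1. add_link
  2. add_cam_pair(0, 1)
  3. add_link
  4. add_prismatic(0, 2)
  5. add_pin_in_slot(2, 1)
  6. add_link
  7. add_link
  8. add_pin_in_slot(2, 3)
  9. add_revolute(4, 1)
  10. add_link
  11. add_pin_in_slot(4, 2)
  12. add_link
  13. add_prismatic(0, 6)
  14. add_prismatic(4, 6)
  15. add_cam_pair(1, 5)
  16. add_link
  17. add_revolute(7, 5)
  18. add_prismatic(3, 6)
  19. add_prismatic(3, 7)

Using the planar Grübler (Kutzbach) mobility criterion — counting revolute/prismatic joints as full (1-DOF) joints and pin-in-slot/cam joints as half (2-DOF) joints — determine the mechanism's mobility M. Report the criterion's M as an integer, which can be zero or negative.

L=1 J1=0 J2=0
add link → L=2 J1=0 J2=0
C@0,1 dof=2 J2 → L=2 J1=0 J2=1
add link → L=3 J1=0 J2=1
P@0,2 dof=1 J1 → L=3 J1=1 J2=1
PS@2,1 dof=2 J2 → L=3 J1=1 J2=2
add link → L=4 J1=1 J2=2
add link → L=5 J1=1 J2=2
PS@2,3 dof=2 J2 → L=5 J1=1 J2=3
R@4,1 dof=1 J1 → L=5 J1=2 J2=3
add link → L=6 J1=2 J2=3
PS@4,2 dof=2 J2 → L=6 J1=2 J2=4
add link → L=7 J1=2 J2=4
P@0,6 dof=1 J1 → L=7 J1=3 J2=4
P@4,6 dof=1 J1 → L=7 J1=4 J2=4
C@1,5 dof=2 J2 → L=7 J1=4 J2=5
add link → L=8 J1=4 J2=5
R@7,5 dof=1 J1 → L=8 J1=5 J2=5
P@3,6 dof=1 J1 → L=8 J1=6 J2=5
P@3,7 dof=1 J1 → L=8 J1=7 J2=5
M=3(L−1)−2J1−J2=3·7−2·7−5=2

M = 2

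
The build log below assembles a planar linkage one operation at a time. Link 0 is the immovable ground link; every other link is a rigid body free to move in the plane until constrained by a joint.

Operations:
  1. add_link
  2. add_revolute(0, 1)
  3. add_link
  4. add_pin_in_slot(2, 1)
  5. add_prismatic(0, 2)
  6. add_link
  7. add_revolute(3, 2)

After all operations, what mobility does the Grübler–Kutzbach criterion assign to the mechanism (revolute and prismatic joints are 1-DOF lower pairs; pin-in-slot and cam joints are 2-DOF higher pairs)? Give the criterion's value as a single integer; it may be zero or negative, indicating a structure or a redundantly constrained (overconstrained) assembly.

M = 2

[1;0;0] (link 0 is ground)
L+ [2;0;0]
R(0,1)∈J1 [2;1;0]
L+ [3;1;0]
PS(2,1)∈J2 [3;1;1]
P(0,2)∈J1 [3;2;1]
L+ [4;2;1]
R(3,2)∈J1 [4;3;1]
mobility = 9 − 6 − 1 = 2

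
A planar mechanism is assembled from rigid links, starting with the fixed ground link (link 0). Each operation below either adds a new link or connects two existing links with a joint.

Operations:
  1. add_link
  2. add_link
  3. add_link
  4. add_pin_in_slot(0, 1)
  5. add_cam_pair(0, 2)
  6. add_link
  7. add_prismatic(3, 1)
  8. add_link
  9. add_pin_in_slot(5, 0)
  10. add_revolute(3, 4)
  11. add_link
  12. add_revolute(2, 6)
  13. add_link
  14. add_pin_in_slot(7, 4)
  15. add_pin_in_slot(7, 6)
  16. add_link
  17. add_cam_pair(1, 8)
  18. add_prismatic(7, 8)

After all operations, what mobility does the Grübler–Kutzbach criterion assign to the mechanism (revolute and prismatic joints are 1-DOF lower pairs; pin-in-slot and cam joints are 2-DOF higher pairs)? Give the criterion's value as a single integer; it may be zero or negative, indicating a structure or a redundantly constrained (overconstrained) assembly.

M = 10

(L,J1,J2)=(1,0,0); link0 fixed
link1: (2,0,0)
link2: (3,0,0)
link3: (4,0,0)
PS 0-1 [J2]: (4,0,1)
C 0-2 [J2]: (4,0,2)
link4: (5,0,2)
P 3-1 [J1]: (5,1,2)
link5: (6,1,2)
PS 5-0 [J2]: (6,1,3)
R 3-4 [J1]: (6,2,3)
link6: (7,2,3)
R 2-6 [J1]: (7,3,3)
link7: (8,3,3)
PS 7-4 [J2]: (8,3,4)
PS 7-6 [J2]: (8,3,5)
link8: (9,3,5)
C 1-8 [J2]: (9,3,6)
P 7-8 [J1]: (9,4,6)
Grübler: 3·8 − 2·4 − 6 = 10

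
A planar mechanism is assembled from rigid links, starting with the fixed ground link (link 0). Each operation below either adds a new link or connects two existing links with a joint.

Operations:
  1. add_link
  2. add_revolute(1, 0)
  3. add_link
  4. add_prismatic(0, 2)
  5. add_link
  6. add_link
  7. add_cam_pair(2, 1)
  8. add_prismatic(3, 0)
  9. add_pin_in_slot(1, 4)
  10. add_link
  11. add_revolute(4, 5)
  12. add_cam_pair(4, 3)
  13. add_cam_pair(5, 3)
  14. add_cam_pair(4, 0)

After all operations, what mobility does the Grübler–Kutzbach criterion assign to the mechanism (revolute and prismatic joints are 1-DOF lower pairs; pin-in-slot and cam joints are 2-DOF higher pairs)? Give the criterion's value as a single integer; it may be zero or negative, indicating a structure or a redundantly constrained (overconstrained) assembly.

M = 2

[1;0;0] (link 0 is ground)
L+ [2;0;0]
R(1,0)∈J1 [2;1;0]
L+ [3;1;0]
P(0,2)∈J1 [3;2;0]
L+ [4;2;0]
L+ [5;2;0]
C(2,1)∈J2 [5;2;1]
P(3,0)∈J1 [5;3;1]
PS(1,4)∈J2 [5;3;2]
L+ [6;3;2]
R(4,5)∈J1 [6;4;2]
C(4,3)∈J2 [6;4;3]
C(5,3)∈J2 [6;4;4]
C(4,0)∈J2 [6;4;5]
mobility = 15 − 8 − 5 = 2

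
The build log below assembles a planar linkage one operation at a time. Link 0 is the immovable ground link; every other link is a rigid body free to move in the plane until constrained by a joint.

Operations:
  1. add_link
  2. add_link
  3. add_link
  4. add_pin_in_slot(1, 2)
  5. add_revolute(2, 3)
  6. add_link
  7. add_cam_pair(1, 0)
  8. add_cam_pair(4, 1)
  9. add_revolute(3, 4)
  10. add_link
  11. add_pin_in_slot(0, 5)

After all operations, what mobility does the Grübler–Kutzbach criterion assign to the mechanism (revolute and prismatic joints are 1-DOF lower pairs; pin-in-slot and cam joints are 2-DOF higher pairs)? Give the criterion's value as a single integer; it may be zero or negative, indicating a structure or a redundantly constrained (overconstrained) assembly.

(L,J1,J2)=(1,0,0); link0 fixed
link1: (2,0,0)
link2: (3,0,0)
link3: (4,0,0)
PS 1-2 [J2]: (4,0,1)
R 2-3 [J1]: (4,1,1)
link4: (5,1,1)
C 1-0 [J2]: (5,1,2)
C 4-1 [J2]: (5,1,3)
R 3-4 [J1]: (5,2,3)
link5: (6,2,3)
PS 0-5 [J2]: (6,2,4)
Grübler: 3·5 − 2·2 − 4 = 7

M = 7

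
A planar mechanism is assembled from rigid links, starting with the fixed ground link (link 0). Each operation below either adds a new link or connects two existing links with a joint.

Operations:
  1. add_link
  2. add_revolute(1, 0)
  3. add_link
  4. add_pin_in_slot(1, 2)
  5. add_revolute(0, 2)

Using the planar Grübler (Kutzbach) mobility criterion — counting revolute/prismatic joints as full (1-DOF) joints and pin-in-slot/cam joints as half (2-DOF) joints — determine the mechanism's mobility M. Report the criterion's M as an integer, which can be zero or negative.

ground; <1,0,0>
#1 <2,0,0>
R:1↔0 J1 <2,1,0>
#2 <3,1,0>
PS:1↔2 J2 <3,1,1>
R:0↔2 J1 <3,2,1>
3×2 − 2×2 − 1×1 = 1

M = 1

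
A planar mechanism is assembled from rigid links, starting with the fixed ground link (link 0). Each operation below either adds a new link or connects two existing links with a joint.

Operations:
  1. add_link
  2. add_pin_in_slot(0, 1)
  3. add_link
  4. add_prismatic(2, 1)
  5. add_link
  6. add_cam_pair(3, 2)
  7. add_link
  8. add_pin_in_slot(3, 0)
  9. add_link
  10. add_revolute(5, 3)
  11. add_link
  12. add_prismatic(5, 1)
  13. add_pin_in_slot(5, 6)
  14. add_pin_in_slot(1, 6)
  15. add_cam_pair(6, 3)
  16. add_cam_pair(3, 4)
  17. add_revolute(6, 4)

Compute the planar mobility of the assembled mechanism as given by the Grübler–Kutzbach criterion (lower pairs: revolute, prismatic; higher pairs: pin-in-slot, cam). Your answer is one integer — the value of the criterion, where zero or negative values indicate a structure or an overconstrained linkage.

M = 3

link 0 = ground. State L|J1|J2 = 1|0|0
+link1  2|0|0
PS(0,1) f=2→J2  2|0|1
+link2  3|0|1
P(2,1) f=1→J1  3|1|1
+link3  4|1|1
C(3,2) f=2→J2  4|1|2
+link4  5|1|2
PS(3,0) f=2→J2  5|1|3
+link5  6|1|3
R(5,3) f=1→J1  6|2|3
+link6  7|2|3
P(5,1) f=1→J1  7|3|3
PS(5,6) f=2→J2  7|3|4
PS(1,6) f=2→J2  7|3|5
C(6,3) f=2→J2  7|3|6
C(3,4) f=2→J2  7|3|7
R(6,4) f=1→J1  7|4|7
M = 3(7−1)−2·4−7 = 18−8−7 = 3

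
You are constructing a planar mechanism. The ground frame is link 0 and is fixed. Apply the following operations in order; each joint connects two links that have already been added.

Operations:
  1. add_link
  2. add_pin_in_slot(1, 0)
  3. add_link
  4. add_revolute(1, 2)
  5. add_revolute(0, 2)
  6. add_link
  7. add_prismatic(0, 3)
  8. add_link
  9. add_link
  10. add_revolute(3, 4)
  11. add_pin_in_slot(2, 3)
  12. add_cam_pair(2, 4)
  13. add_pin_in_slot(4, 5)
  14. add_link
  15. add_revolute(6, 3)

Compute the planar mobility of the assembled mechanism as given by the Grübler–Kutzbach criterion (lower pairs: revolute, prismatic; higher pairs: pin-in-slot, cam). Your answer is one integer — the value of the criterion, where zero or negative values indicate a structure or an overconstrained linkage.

L=1 J1=0 J2=0
add link → L=2 J1=0 J2=0
PS@1,0 dof=2 J2 → L=2 J1=0 J2=1
add link → L=3 J1=0 J2=1
R@1,2 dof=1 J1 → L=3 J1=1 J2=1
R@0,2 dof=1 J1 → L=3 J1=2 J2=1
add link → L=4 J1=2 J2=1
P@0,3 dof=1 J1 → L=4 J1=3 J2=1
add link → L=5 J1=3 J2=1
add link → L=6 J1=3 J2=1
R@3,4 dof=1 J1 → L=6 J1=4 J2=1
PS@2,3 dof=2 J2 → L=6 J1=4 J2=2
C@2,4 dof=2 J2 → L=6 J1=4 J2=3
PS@4,5 dof=2 J2 → L=6 J1=4 J2=4
add link → L=7 J1=4 J2=4
R@6,3 dof=1 J1 → L=7 J1=5 J2=4
M=3(L−1)−2J1−J2=3·6−2·5−4=4

M = 4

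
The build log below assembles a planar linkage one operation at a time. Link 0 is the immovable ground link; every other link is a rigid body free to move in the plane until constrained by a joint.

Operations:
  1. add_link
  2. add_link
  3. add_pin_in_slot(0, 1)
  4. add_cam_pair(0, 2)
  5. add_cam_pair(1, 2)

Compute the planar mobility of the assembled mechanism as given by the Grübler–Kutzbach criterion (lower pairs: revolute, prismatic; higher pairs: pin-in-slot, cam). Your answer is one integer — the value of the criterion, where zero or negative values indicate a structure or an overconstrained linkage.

ground; <1,0,0>
#1 <2,0,0>
#2 <3,0,0>
PS:0↔1 J2 <3,0,1>
C:0↔2 J2 <3,0,2>
C:1↔2 J2 <3,0,3>
3×2 − 2×0 − 1×3 = 3

M = 3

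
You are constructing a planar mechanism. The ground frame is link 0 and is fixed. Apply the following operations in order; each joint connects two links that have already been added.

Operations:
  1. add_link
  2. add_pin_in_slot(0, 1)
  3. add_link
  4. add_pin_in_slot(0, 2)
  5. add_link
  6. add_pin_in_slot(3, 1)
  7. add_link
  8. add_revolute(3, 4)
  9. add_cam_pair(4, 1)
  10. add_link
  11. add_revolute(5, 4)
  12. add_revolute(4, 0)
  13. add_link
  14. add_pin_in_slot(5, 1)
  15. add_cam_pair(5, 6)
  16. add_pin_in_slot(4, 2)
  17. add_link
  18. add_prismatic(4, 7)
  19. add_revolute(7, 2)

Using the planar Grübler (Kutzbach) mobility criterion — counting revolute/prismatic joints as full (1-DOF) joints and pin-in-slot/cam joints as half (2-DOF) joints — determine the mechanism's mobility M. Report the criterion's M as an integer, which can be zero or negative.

link 0 = ground. State L|J1|J2 = 1|0|0
+link1  2|0|0
PS(0,1) f=2→J2  2|0|1
+link2  3|0|1
PS(0,2) f=2→J2  3|0|2
+link3  4|0|2
PS(3,1) f=2→J2  4|0|3
+link4  5|0|3
R(3,4) f=1→J1  5|1|3
C(4,1) f=2→J2  5|1|4
+link5  6|1|4
R(5,4) f=1→J1  6|2|4
R(4,0) f=1→J1  6|3|4
+link6  7|3|4
PS(5,1) f=2→J2  7|3|5
C(5,6) f=2→J2  7|3|6
PS(4,2) f=2→J2  7|3|7
+link7  8|3|7
P(4,7) f=1→J1  8|4|7
R(7,2) f=1→J1  8|5|7
M = 3(8−1)−2·5−7 = 21−10−7 = 4

M = 4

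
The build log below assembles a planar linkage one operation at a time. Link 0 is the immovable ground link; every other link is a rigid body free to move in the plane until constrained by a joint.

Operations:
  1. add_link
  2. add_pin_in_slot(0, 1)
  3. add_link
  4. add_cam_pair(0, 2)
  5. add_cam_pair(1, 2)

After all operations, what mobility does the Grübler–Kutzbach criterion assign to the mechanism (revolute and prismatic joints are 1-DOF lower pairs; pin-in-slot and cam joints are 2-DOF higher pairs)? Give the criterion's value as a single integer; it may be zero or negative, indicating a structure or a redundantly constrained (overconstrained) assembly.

[1;0;0] (link 0 is ground)
L+ [2;0;0]
PS(0,1)∈J2 [2;0;1]
L+ [3;0;1]
C(0,2)∈J2 [3;0;2]
C(1,2)∈J2 [3;0;3]
mobility = 6 − 0 − 3 = 3

M = 3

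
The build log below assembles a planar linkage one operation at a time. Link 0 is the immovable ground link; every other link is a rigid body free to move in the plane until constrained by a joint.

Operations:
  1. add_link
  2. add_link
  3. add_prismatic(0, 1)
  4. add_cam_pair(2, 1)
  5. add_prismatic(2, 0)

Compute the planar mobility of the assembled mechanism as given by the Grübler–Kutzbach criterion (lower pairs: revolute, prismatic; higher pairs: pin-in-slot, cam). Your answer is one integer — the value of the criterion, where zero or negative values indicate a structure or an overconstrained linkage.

[1;0;0] (link 0 is ground)
L+ [2;0;0]
L+ [3;0;0]
P(0,1)∈J1 [3;1;0]
C(2,1)∈J2 [3;1;1]
P(2,0)∈J1 [3;2;1]
mobility = 6 − 4 − 1 = 1

M = 1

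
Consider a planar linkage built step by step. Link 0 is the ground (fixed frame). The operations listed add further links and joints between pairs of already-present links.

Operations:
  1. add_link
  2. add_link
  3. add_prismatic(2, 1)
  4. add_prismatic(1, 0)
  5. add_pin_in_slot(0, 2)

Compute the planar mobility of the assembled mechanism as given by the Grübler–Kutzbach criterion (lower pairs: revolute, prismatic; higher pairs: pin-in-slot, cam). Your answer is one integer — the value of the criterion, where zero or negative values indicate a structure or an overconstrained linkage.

[1;0;0] (link 0 is ground)
L+ [2;0;0]
L+ [3;0;0]
P(2,1)∈J1 [3;1;0]
P(1,0)∈J1 [3;2;0]
PS(0,2)∈J2 [3;2;1]
mobility = 6 − 4 − 1 = 1

M = 1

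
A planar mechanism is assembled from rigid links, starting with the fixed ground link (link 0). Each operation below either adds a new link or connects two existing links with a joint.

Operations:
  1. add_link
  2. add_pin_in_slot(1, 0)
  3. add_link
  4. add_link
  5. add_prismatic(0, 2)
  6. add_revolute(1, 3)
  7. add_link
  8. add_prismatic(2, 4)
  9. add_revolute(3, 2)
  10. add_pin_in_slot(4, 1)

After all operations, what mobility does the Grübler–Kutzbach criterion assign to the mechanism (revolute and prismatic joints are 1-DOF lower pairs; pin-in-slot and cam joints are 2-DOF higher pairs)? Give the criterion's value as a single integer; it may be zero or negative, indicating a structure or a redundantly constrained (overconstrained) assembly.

M = 2

L=1 J1=0 J2=0
add link → L=2 J1=0 J2=0
PS@1,0 dof=2 J2 → L=2 J1=0 J2=1
add link → L=3 J1=0 J2=1
add link → L=4 J1=0 J2=1
P@0,2 dof=1 J1 → L=4 J1=1 J2=1
R@1,3 dof=1 J1 → L=4 J1=2 J2=1
add link → L=5 J1=2 J2=1
P@2,4 dof=1 J1 → L=5 J1=3 J2=1
R@3,2 dof=1 J1 → L=5 J1=4 J2=1
PS@4,1 dof=2 J2 → L=5 J1=4 J2=2
M=3(L−1)−2J1−J2=3·4−2·4−2=2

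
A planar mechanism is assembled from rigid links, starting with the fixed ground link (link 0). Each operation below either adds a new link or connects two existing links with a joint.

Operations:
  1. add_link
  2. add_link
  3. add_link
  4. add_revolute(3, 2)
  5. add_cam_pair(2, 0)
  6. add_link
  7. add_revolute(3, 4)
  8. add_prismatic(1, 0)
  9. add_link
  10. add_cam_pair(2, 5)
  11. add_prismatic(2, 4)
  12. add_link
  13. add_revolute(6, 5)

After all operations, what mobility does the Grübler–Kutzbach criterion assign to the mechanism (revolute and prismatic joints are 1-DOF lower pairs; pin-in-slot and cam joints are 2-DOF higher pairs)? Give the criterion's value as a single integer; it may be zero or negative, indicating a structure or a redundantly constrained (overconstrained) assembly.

(L,J1,J2)=(1,0,0); link0 fixed
link1: (2,0,0)
link2: (3,0,0)
link3: (4,0,0)
R 3-2 [J1]: (4,1,0)
C 2-0 [J2]: (4,1,1)
link4: (5,1,1)
R 3-4 [J1]: (5,2,1)
P 1-0 [J1]: (5,3,1)
link5: (6,3,1)
C 2-5 [J2]: (6,3,2)
P 2-4 [J1]: (6,4,2)
link6: (7,4,2)
R 6-5 [J1]: (7,5,2)
Grübler: 3·6 − 2·5 − 2 = 6

M = 6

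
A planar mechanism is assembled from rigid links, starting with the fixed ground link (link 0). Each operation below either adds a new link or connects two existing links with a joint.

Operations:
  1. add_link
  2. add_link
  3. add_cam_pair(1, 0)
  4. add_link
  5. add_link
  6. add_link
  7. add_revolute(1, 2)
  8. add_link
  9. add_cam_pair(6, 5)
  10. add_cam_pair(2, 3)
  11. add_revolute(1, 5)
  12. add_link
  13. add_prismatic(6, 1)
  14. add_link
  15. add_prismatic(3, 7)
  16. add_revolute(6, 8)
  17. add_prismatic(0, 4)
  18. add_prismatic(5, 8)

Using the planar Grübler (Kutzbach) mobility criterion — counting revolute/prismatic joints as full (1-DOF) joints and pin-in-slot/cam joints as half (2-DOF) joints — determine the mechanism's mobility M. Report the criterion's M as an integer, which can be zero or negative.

M = 7

L=1 J1=0 J2=0
add link → L=2 J1=0 J2=0
add link → L=3 J1=0 J2=0
C@1,0 dof=2 J2 → L=3 J1=0 J2=1
add link → L=4 J1=0 J2=1
add link → L=5 J1=0 J2=1
add link → L=6 J1=0 J2=1
R@1,2 dof=1 J1 → L=6 J1=1 J2=1
add link → L=7 J1=1 J2=1
C@6,5 dof=2 J2 → L=7 J1=1 J2=2
C@2,3 dof=2 J2 → L=7 J1=1 J2=3
R@1,5 dof=1 J1 → L=7 J1=2 J2=3
add link → L=8 J1=2 J2=3
P@6,1 dof=1 J1 → L=8 J1=3 J2=3
add link → L=9 J1=3 J2=3
P@3,7 dof=1 J1 → L=9 J1=4 J2=3
R@6,8 dof=1 J1 → L=9 J1=5 J2=3
P@0,4 dof=1 J1 → L=9 J1=6 J2=3
P@5,8 dof=1 J1 → L=9 J1=7 J2=3
M=3(L−1)−2J1−J2=3·8−2·7−3=7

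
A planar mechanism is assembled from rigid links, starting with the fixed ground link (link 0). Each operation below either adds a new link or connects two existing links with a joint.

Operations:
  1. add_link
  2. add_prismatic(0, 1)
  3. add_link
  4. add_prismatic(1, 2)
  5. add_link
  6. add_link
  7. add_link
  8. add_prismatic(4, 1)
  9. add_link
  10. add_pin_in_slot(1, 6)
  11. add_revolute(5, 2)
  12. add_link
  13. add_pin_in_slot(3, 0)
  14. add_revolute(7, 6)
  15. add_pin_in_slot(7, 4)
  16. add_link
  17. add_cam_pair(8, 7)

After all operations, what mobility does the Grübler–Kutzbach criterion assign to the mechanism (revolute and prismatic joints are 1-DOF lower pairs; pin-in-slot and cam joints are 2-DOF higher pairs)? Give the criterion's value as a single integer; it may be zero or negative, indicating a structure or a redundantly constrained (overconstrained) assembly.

M = 10

L=1 J1=0 J2=0
add link → L=2 J1=0 J2=0
P@0,1 dof=1 J1 → L=2 J1=1 J2=0
add link → L=3 J1=1 J2=0
P@1,2 dof=1 J1 → L=3 J1=2 J2=0
add link → L=4 J1=2 J2=0
add link → L=5 J1=2 J2=0
add link → L=6 J1=2 J2=0
P@4,1 dof=1 J1 → L=6 J1=3 J2=0
add link → L=7 J1=3 J2=0
PS@1,6 dof=2 J2 → L=7 J1=3 J2=1
R@5,2 dof=1 J1 → L=7 J1=4 J2=1
add link → L=8 J1=4 J2=1
PS@3,0 dof=2 J2 → L=8 J1=4 J2=2
R@7,6 dof=1 J1 → L=8 J1=5 J2=2
PS@7,4 dof=2 J2 → L=8 J1=5 J2=3
add link → L=9 J1=5 J2=3
C@8,7 dof=2 J2 → L=9 J1=5 J2=4
M=3(L−1)−2J1−J2=3·8−2·5−4=10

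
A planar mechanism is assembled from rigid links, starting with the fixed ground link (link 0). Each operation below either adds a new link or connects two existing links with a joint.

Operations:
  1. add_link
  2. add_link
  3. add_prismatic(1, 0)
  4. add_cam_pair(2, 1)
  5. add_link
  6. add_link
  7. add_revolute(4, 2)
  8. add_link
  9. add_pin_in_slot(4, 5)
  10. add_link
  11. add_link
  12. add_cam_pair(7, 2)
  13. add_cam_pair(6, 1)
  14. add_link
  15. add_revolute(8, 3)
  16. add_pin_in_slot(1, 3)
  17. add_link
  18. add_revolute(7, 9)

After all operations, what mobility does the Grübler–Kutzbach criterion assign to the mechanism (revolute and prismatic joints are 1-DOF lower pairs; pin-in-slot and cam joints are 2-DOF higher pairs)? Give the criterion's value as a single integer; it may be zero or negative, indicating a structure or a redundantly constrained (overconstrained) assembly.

M = 14

link 0 = ground. State L|J1|J2 = 1|0|0
+link1  2|0|0
+link2  3|0|0
P(1,0) f=1→J1  3|1|0
C(2,1) f=2→J2  3|1|1
+link3  4|1|1
+link4  5|1|1
R(4,2) f=1→J1  5|2|1
+link5  6|2|1
PS(4,5) f=2→J2  6|2|2
+link6  7|2|2
+link7  8|2|2
C(7,2) f=2→J2  8|2|3
C(6,1) f=2→J2  8|2|4
+link8  9|2|4
R(8,3) f=1→J1  9|3|4
PS(1,3) f=2→J2  9|3|5
+link9  10|3|5
R(7,9) f=1→J1  10|4|5
M = 3(10−1)−2·4−5 = 27−8−5 = 14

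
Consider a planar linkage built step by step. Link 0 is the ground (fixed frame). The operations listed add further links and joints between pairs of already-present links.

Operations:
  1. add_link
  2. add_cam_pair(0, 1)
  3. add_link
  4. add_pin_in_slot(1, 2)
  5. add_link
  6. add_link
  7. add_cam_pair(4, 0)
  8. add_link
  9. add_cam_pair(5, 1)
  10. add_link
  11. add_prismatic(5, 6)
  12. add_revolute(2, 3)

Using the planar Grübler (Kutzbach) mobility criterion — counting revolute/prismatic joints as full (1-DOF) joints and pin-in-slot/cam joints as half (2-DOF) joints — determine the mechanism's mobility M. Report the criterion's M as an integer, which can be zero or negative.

M = 10

ground; <1,0,0>
#1 <2,0,0>
C:0↔1 J2 <2,0,1>
#2 <3,0,1>
PS:1↔2 J2 <3,0,2>
#3 <4,0,2>
#4 <5,0,2>
C:4↔0 J2 <5,0,3>
#5 <6,0,3>
C:5↔1 J2 <6,0,4>
#6 <7,0,4>
P:5↔6 J1 <7,1,4>
R:2↔3 J1 <7,2,4>
3×6 − 2×2 − 1×4 = 10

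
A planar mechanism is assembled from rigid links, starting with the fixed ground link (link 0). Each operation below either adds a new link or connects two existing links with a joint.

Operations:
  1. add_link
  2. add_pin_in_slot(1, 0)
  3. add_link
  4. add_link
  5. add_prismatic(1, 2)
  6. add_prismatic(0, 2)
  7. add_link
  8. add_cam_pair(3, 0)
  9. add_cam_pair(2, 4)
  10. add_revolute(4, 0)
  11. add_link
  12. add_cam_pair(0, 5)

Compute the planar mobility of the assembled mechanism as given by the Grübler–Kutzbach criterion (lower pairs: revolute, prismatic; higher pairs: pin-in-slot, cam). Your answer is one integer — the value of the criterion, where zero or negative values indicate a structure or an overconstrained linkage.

M = 5

L=1 J1=0 J2=0
add link → L=2 J1=0 J2=0
PS@1,0 dof=2 J2 → L=2 J1=0 J2=1
add link → L=3 J1=0 J2=1
add link → L=4 J1=0 J2=1
P@1,2 dof=1 J1 → L=4 J1=1 J2=1
P@0,2 dof=1 J1 → L=4 J1=2 J2=1
add link → L=5 J1=2 J2=1
C@3,0 dof=2 J2 → L=5 J1=2 J2=2
C@2,4 dof=2 J2 → L=5 J1=2 J2=3
R@4,0 dof=1 J1 → L=5 J1=3 J2=3
add link → L=6 J1=3 J2=3
C@0,5 dof=2 J2 → L=6 J1=3 J2=4
M=3(L−1)−2J1−J2=3·5−2·3−4=5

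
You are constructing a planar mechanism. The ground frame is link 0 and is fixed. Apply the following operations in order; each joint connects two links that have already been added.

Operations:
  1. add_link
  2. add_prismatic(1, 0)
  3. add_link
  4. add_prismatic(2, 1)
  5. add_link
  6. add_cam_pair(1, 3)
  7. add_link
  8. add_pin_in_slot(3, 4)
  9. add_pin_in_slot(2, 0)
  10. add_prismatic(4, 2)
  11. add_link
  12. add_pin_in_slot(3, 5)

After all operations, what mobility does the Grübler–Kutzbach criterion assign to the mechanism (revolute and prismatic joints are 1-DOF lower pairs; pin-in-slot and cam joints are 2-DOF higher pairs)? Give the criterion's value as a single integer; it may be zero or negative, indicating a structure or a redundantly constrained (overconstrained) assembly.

M = 5

ground; <1,0,0>
#1 <2,0,0>
P:1↔0 J1 <2,1,0>
#2 <3,1,0>
P:2↔1 J1 <3,2,0>
#3 <4,2,0>
C:1↔3 J2 <4,2,1>
#4 <5,2,1>
PS:3↔4 J2 <5,2,2>
PS:2↔0 J2 <5,2,3>
P:4↔2 J1 <5,3,3>
#5 <6,3,3>
PS:3↔5 J2 <6,3,4>
3×5 − 2×3 − 1×4 = 5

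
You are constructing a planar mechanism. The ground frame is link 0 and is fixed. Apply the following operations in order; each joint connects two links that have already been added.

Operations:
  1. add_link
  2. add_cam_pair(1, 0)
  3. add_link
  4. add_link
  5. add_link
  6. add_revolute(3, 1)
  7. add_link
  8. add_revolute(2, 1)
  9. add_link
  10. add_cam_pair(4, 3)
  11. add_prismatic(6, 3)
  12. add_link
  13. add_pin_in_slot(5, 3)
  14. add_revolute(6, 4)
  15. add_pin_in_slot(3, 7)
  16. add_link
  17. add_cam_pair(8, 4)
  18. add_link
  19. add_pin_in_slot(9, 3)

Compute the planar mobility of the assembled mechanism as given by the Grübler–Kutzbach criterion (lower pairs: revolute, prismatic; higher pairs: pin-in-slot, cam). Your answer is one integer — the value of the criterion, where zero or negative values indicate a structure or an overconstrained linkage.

M = 13

L=1 J1=0 J2=0
add link → L=2 J1=0 J2=0
C@1,0 dof=2 J2 → L=2 J1=0 J2=1
add link → L=3 J1=0 J2=1
add link → L=4 J1=0 J2=1
add link → L=5 J1=0 J2=1
R@3,1 dof=1 J1 → L=5 J1=1 J2=1
add link → L=6 J1=1 J2=1
R@2,1 dof=1 J1 → L=6 J1=2 J2=1
add link → L=7 J1=2 J2=1
C@4,3 dof=2 J2 → L=7 J1=2 J2=2
P@6,3 dof=1 J1 → L=7 J1=3 J2=2
add link → L=8 J1=3 J2=2
PS@5,3 dof=2 J2 → L=8 J1=3 J2=3
R@6,4 dof=1 J1 → L=8 J1=4 J2=3
PS@3,7 dof=2 J2 → L=8 J1=4 J2=4
add link → L=9 J1=4 J2=4
C@8,4 dof=2 J2 → L=9 J1=4 J2=5
add link → L=10 J1=4 J2=5
PS@9,3 dof=2 J2 → L=10 J1=4 J2=6
M=3(L−1)−2J1−J2=3·9−2·4−6=13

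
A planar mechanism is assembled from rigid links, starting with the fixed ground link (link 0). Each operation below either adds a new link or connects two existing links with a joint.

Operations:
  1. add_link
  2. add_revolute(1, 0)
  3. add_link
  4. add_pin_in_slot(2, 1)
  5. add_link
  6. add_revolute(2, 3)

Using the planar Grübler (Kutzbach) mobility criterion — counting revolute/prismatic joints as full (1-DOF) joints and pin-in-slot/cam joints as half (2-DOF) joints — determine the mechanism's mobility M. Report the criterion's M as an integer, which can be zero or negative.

(L,J1,J2)=(1,0,0); link0 fixed
link1: (2,0,0)
R 1-0 [J1]: (2,1,0)
link2: (3,1,0)
PS 2-1 [J2]: (3,1,1)
link3: (4,1,1)
R 2-3 [J1]: (4,2,1)
Grübler: 3·3 − 2·2 − 1 = 4

M = 4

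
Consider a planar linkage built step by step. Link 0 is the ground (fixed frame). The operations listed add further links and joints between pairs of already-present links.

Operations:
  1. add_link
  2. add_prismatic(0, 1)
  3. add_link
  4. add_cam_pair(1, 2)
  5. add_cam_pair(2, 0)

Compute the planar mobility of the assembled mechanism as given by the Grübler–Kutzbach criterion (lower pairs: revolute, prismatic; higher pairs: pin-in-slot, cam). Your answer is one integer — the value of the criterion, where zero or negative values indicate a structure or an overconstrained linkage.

ground; <1,0,0>
#1 <2,0,0>
P:0↔1 J1 <2,1,0>
#2 <3,1,0>
C:1↔2 J2 <3,1,1>
C:2↔0 J2 <3,1,2>
3×2 − 2×1 − 1×2 = 2

M = 2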